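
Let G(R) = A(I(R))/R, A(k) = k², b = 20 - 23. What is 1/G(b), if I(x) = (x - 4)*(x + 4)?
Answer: -3/49 ≈ -0.061224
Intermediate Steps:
b = -3
I(x) = (-4 + x)*(4 + x)
G(R) = (-16 + R²)²/R
1/G(b) = 1/((-16 + (-3)²)²/(-3)) = 1/(-(-16 + 9)²/3) = 1/(-⅓*(-7)²) = 1/(-⅓*49) = 1/(-49/3) = -3/49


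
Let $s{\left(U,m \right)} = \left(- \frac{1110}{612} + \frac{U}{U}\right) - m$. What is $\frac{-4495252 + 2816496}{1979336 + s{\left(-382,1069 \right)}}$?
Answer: $- \frac{171233112}{201783151} \approx -0.8486$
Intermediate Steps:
$s{\left(U,m \right)} = - \frac{83}{102} - m$ ($s{\left(U,m \right)} = \left(\left(-1110\right) \frac{1}{612} + 1\right) - m = \left(- \frac{185}{102} + 1\right) - m = - \frac{83}{102} - m$)
$\frac{-4495252 + 2816496}{1979336 + s{\left(-382,1069 \right)}} = \frac{-4495252 + 2816496}{1979336 - \frac{109121}{102}} = - \frac{1678756}{1979336 - \frac{109121}{102}} = - \frac{1678756}{\frac{201783151}{102}} = \left(-1678756\right) \frac{102}{201783151} = - \frac{171233112}{201783151}$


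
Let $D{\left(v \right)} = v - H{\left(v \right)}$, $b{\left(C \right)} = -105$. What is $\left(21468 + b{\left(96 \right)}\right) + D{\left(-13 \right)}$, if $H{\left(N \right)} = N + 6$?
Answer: $21357$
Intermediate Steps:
$H{\left(N \right)} = 6 + N$
$D{\left(v \right)} = -6$ ($D{\left(v \right)} = v - \left(6 + v\right) = -6$)
$\left(21468 + b{\left(96 \right)}\right) + D{\left(-13 \right)} = \left(21468 - 105\right) - 6 = 21363 - 6 = 21357$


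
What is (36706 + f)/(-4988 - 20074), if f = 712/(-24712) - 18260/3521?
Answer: -399171282005/272583559878 ≈ -1.4644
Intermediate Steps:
f = -56718509/10876369 (f = 712*(-1/24712) - 18260*1/3521 = -89/3089 - 18260/3521 = -56718509/10876369 ≈ -5.2148)
(36706 + f)/(-4988 - 20074) = (36706 - 56718509/10876369)/(-4988 - 20074) = (399171282005/10876369)/(-25062) = (399171282005/10876369)*(-1/25062) = -399171282005/272583559878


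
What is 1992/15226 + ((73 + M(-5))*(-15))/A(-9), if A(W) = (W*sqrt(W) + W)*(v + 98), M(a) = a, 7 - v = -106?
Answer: 889310/4819029 - 34*I/211 ≈ 0.18454 - 0.16114*I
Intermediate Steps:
v = 113 (v = 7 - 1*(-106) = 7 + 106 = 113)
A(W) = 211*W + 211*W**(3/2) (A(W) = (W*sqrt(W) + W)*(113 + 98) = (W**(3/2) + W)*211 = (W + W**(3/2))*211 = 211*W + 211*W**(3/2))
1992/15226 + ((73 + M(-5))*(-15))/A(-9) = 1992/15226 + ((73 - 5)*(-15))/(211*(-9) + 211*(-9)**(3/2)) = 1992*(1/15226) + (68*(-15))/(-1899 + 211*(-27*I)) = 996/7613 - 1020*(-1899 + 5697*I)/36062010 = 996/7613 - 34*(-1899 + 5697*I)/1202067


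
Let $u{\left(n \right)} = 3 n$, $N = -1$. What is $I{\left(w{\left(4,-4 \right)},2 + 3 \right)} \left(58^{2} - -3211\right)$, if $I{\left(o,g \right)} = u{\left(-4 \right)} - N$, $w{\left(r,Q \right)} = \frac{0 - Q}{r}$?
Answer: $-72325$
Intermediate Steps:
$w{\left(r,Q \right)} = - \frac{Q}{r}$ ($w{\left(r,Q \right)} = \frac{\left(-1\right) Q}{r} = - \frac{Q}{r}$)
$I{\left(o,g \right)} = -11$ ($I{\left(o,g \right)} = 3 \left(-4\right) - -1 = -12 + 1 = -11$)
$I{\left(w{\left(4,-4 \right)},2 + 3 \right)} \left(58^{2} - -3211\right) = - 11 \left(58^{2} - -3211\right) = - 11 \left(3364 + 3211\right) = \left(-11\right) 6575 = -72325$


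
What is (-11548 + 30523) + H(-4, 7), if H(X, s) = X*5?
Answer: 18955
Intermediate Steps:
H(X, s) = 5*X
(-11548 + 30523) + H(-4, 7) = (-11548 + 30523) + 5*(-4) = 18975 - 20 = 18955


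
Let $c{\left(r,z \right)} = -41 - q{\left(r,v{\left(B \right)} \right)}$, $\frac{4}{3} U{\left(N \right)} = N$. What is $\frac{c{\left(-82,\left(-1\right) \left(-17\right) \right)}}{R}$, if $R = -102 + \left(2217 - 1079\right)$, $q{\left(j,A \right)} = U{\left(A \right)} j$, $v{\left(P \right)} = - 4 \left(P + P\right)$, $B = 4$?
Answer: $- \frac{287}{148} \approx -1.9392$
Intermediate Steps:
$U{\left(N \right)} = \frac{3 N}{4}$
$v{\left(P \right)} = - 8 P$ ($v{\left(P \right)} = - 4 \cdot 2 P = - 8 P$)
$q{\left(j,A \right)} = \frac{3 A j}{4}$ ($q{\left(j,A \right)} = \frac{3 A}{4} j = \frac{3 A j}{4}$)
$c{\left(r,z \right)} = -41 + 24 r$ ($c{\left(r,z \right)} = -41 - \frac{3 \left(\left(-8\right) 4\right) r}{4} = -41 - \frac{3}{4} \left(-32\right) r = -41 - - 24 r = -41 + 24 r$)
$R = 1036$ ($R = -102 + 1138 = 1036$)
$\frac{c{\left(-82,\left(-1\right) \left(-17\right) \right)}}{R} = \frac{-41 + 24 \left(-82\right)}{1036} = \left(-41 - 1968\right) \frac{1}{1036} = \left(-2009\right) \frac{1}{1036} = - \frac{287}{148}$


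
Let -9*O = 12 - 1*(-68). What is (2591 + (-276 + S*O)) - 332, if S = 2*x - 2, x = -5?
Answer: 6269/3 ≈ 2089.7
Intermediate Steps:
S = -12 (S = 2*(-5) - 2 = -10 - 2 = -12)
O = -80/9 (O = -(12 - 1*(-68))/9 = -(12 + 68)/9 = -⅑*80 = -80/9 ≈ -8.8889)
(2591 + (-276 + S*O)) - 332 = (2591 + (-276 - 12*(-80/9))) - 332 = (2591 + (-276 + 320/3)) - 332 = (2591 - 508/3) - 332 = 7265/3 - 332 = 6269/3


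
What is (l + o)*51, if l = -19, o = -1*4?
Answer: -1173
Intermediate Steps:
o = -4
(l + o)*51 = (-19 - 4)*51 = -23*51 = -1173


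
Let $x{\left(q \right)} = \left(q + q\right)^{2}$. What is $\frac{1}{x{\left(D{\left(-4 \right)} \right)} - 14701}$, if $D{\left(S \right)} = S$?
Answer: $- \frac{1}{14637} \approx -6.832 \cdot 10^{-5}$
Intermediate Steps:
$x{\left(q \right)} = 4 q^{2}$ ($x{\left(q \right)} = \left(2 q\right)^{2} = 4 q^{2}$)
$\frac{1}{x{\left(D{\left(-4 \right)} \right)} - 14701} = \frac{1}{4 \left(-4\right)^{2} - 14701} = \frac{1}{4 \cdot 16 - 14701} = \frac{1}{64 - 14701} = \frac{1}{-14637} = - \frac{1}{14637}$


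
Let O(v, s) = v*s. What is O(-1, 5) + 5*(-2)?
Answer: -15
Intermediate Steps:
O(v, s) = s*v
O(-1, 5) + 5*(-2) = 5*(-1) + 5*(-2) = -5 - 10 = -15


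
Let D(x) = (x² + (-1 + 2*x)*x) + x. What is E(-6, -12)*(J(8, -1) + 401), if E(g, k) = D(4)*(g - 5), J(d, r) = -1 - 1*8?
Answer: -206976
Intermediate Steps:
J(d, r) = -9 (J(d, r) = -1 - 8 = -9)
D(x) = x + x² + x*(-1 + 2*x) (D(x) = (x² + x*(-1 + 2*x)) + x = x + x² + x*(-1 + 2*x))
E(g, k) = -240 + 48*g (E(g, k) = (3*4²)*(g - 5) = (3*16)*(-5 + g) = 48*(-5 + g) = -240 + 48*g)
E(-6, -12)*(J(8, -1) + 401) = (-240 + 48*(-6))*(-9 + 401) = (-240 - 288)*392 = -528*392 = -206976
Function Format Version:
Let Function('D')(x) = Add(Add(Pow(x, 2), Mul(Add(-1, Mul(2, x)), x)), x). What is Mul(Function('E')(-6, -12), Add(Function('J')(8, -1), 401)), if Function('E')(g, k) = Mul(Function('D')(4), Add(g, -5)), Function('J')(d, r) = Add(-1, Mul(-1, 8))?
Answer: -206976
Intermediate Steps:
Function('J')(d, r) = -9 (Function('J')(d, r) = Add(-1, -8) = -9)
Function('D')(x) = Add(x, Pow(x, 2), Mul(x, Add(-1, Mul(2, x)))) (Function('D')(x) = Add(Add(Pow(x, 2), Mul(x, Add(-1, Mul(2, x)))), x) = Add(x, Pow(x, 2), Mul(x, Add(-1, Mul(2, x)))))
Function('E')(g, k) = Add(-240, Mul(48, g)) (Function('E')(g, k) = Mul(Mul(3, Pow(4, 2)), Add(g, -5)) = Mul(Mul(3, 16), Add(-5, g)) = Mul(48, Add(-5, g)) = Add(-240, Mul(48, g)))
Mul(Function('E')(-6, -12), Add(Function('J')(8, -1), 401)) = Mul(Add(-240, Mul(48, -6)), Add(-9, 401)) = Mul(Add(-240, -288), 392) = Mul(-528, 392) = -206976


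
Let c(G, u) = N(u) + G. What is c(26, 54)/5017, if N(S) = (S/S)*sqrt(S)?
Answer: 26/5017 + 3*sqrt(6)/5017 ≈ 0.0066471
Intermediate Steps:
N(S) = sqrt(S) (N(S) = 1*sqrt(S) = sqrt(S))
c(G, u) = G + sqrt(u) (c(G, u) = sqrt(u) + G = G + sqrt(u))
c(26, 54)/5017 = (26 + sqrt(54))/5017 = (26 + 3*sqrt(6))*(1/5017) = 26/5017 + 3*sqrt(6)/5017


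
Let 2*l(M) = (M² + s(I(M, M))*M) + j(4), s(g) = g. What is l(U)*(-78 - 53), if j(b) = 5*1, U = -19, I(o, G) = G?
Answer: -95237/2 ≈ -47619.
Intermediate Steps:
j(b) = 5
l(M) = 5/2 + M² (l(M) = ((M² + M*M) + 5)/2 = ((M² + M²) + 5)/2 = (2*M² + 5)/2 = (5 + 2*M²)/2 = 5/2 + M²)
l(U)*(-78 - 53) = (5/2 + (-19)²)*(-78 - 53) = (5/2 + 361)*(-131) = (727/2)*(-131) = -95237/2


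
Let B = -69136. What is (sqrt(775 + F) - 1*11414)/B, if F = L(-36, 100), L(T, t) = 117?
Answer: 5707/34568 - sqrt(223)/34568 ≈ 0.16466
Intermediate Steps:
F = 117
(sqrt(775 + F) - 1*11414)/B = (sqrt(775 + 117) - 1*11414)/(-69136) = (sqrt(892) - 11414)*(-1/69136) = (2*sqrt(223) - 11414)*(-1/69136) = (-11414 + 2*sqrt(223))*(-1/69136) = 5707/34568 - sqrt(223)/34568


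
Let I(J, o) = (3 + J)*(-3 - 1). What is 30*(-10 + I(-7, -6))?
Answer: 180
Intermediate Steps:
I(J, o) = -12 - 4*J (I(J, o) = (3 + J)*(-4) = -12 - 4*J)
30*(-10 + I(-7, -6)) = 30*(-10 + (-12 - 4*(-7))) = 30*(-10 + (-12 + 28)) = 30*(-10 + 16) = 30*6 = 180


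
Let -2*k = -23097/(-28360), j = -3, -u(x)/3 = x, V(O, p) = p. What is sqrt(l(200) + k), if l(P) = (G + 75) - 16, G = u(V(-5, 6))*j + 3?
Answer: sqrt(23242519535)/14180 ≈ 10.751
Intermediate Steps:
u(x) = -3*x
G = 57 (G = -3*6*(-3) + 3 = -18*(-3) + 3 = 54 + 3 = 57)
k = -23097/56720 (k = -(-23097)/(2*(-28360)) = -(-23097)*(-1)/(2*28360) = -1/2*23097/28360 = -23097/56720 ≈ -0.40721)
l(P) = 116 (l(P) = (57 + 75) - 16 = 132 - 16 = 116)
sqrt(l(200) + k) = sqrt(116 - 23097/56720) = sqrt(6556423/56720) = sqrt(23242519535)/14180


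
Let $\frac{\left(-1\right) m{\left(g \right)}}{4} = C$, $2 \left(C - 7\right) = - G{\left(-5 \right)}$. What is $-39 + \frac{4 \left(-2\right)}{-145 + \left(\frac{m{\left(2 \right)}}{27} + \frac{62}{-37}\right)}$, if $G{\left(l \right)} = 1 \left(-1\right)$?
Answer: $- \frac{1916643}{49213} \approx -38.946$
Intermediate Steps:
$G{\left(l \right)} = -1$
$C = \frac{15}{2}$ ($C = 7 + \frac{\left(-1\right) \left(-1\right)}{2} = 7 + \frac{1}{2} \cdot 1 = 7 + \frac{1}{2} = \frac{15}{2} \approx 7.5$)
$m{\left(g \right)} = -30$ ($m{\left(g \right)} = \left(-4\right) \frac{15}{2} = -30$)
$-39 + \frac{4 \left(-2\right)}{-145 + \left(\frac{m{\left(2 \right)}}{27} + \frac{62}{-37}\right)} = -39 + \frac{4 \left(-2\right)}{-145 + \left(- \frac{30}{27} + \frac{62}{-37}\right)} = -39 + \frac{1}{-145 + \left(\left(-30\right) \frac{1}{27} + 62 \left(- \frac{1}{37}\right)\right)} \left(-8\right) = -39 + \frac{1}{-145 - \frac{928}{333}} \left(-8\right) = -39 + \frac{1}{- \frac{49213}{333}} \left(-8\right) = -39 - - \frac{2664}{49213} = -39 + \frac{2664}{49213} = - \frac{1916643}{49213}$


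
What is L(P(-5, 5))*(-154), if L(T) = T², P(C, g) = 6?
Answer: -5544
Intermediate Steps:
L(P(-5, 5))*(-154) = 6²*(-154) = 36*(-154) = -5544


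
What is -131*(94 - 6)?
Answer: -11528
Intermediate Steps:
-131*(94 - 6) = -131*88 = -11528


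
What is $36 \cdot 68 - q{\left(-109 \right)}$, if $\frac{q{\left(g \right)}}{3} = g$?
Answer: $2775$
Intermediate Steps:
$q{\left(g \right)} = 3 g$
$36 \cdot 68 - q{\left(-109 \right)} = 36 \cdot 68 - 3 \left(-109\right) = 2448 - -327 = 2448 + 327 = 2775$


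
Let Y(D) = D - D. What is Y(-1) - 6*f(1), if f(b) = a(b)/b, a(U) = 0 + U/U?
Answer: -6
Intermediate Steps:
a(U) = 1 (a(U) = 0 + 1 = 1)
Y(D) = 0
f(b) = 1/b
Y(-1) - 6*f(1) = 0 - 6/1 = 0 - 6*1 = 0 - 6 = -6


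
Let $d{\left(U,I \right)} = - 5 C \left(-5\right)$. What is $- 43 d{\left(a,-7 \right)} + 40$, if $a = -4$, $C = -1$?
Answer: $1115$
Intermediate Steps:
$d{\left(U,I \right)} = -25$ ($d{\left(U,I \right)} = \left(-5\right) \left(-1\right) \left(-5\right) = 5 \left(-5\right) = -25$)
$- 43 d{\left(a,-7 \right)} + 40 = \left(-43\right) \left(-25\right) + 40 = 1075 + 40 = 1115$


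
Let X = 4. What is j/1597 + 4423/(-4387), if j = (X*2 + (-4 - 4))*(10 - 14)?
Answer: -4423/4387 ≈ -1.0082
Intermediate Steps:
j = 0 (j = (4*2 + (-4 - 4))*(10 - 14) = (8 - 8)*(-4) = 0*(-4) = 0)
j/1597 + 4423/(-4387) = 0/1597 + 4423/(-4387) = 0*(1/1597) + 4423*(-1/4387) = 0 - 4423/4387 = -4423/4387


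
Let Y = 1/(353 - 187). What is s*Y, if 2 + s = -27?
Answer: -29/166 ≈ -0.17470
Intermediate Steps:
s = -29 (s = -2 - 27 = -29)
Y = 1/166 ≈ 0.0060241
s*Y = -29*1/166 = -29/166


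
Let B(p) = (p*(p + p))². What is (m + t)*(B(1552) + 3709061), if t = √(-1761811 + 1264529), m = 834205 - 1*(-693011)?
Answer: 35442748560556940400 + 23207423547525*I*√497282 ≈ 3.5443e+19 + 1.6365e+16*I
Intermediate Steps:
m = 1527216 (m = 834205 + 693011 = 1527216)
B(p) = 4*p⁴ (B(p) = (p*(2*p))² = (2*p²)² = 4*p⁴)
t = I*√497282 (t = √(-497282) = I*√497282 ≈ 705.18*I)
(m + t)*(B(1552) + 3709061) = (1527216 + I*√497282)*(4*1552⁴ + 3709061) = (1527216 + I*√497282)*(4*5801854959616 + 3709061) = (1527216 + I*√497282)*(23207419838464 + 3709061) = (1527216 + I*√497282)*23207423547525 = 35442748560556940400 + 23207423547525*I*√497282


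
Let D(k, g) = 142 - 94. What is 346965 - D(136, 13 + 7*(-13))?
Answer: 346917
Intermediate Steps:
D(k, g) = 48
346965 - D(136, 13 + 7*(-13)) = 346965 - 1*48 = 346965 - 48 = 346917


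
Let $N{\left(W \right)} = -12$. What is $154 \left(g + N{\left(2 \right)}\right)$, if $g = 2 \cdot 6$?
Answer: $0$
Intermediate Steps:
$g = 12$
$154 \left(g + N{\left(2 \right)}\right) = 154 \left(12 - 12\right) = 154 \cdot 0 = 0$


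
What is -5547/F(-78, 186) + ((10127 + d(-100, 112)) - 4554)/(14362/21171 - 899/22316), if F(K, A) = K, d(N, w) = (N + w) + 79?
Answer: 70132594036391/7838211238 ≈ 8947.5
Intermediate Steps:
d(N, w) = 79 + N + w
-5547/F(-78, 186) + ((10127 + d(-100, 112)) - 4554)/(14362/21171 - 899/22316) = -5547/(-78) + ((10127 + (79 - 100 + 112)) - 4554)/(14362/21171 - 899/22316) = -5547*(-1/78) + ((10127 + 91) - 4554)/(14362*(1/21171) - 899*1/22316) = 1849/26 + (10218 - 4554)/(14362/21171 - 899/22316) = 1849/26 + 5664/(301469663/472452036) = 1849/26 + 5664*(472452036/301469663) = 1849/26 + 2675968331904/301469663 = 70132594036391/7838211238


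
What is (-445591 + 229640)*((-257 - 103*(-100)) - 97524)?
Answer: 18891609431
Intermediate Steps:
(-445591 + 229640)*((-257 - 103*(-100)) - 97524) = -215951*((-257 + 10300) - 97524) = -215951*(10043 - 97524) = -215951*(-87481) = 18891609431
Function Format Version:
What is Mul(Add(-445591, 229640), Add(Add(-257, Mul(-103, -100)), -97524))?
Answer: 18891609431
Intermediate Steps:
Mul(Add(-445591, 229640), Add(Add(-257, Mul(-103, -100)), -97524)) = Mul(-215951, Add(Add(-257, 10300), -97524)) = Mul(-215951, Add(10043, -97524)) = Mul(-215951, -87481) = 18891609431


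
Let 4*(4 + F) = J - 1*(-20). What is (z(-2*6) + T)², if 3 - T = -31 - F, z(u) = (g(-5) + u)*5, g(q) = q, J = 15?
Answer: 34225/16 ≈ 2139.1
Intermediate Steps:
F = 19/4 (F = -4 + (15 - 1*(-20))/4 = -4 + (15 + 20)/4 = -4 + (¼)*35 = -4 + 35/4 = 19/4 ≈ 4.7500)
z(u) = -25 + 5*u (z(u) = (-5 + u)*5 = -25 + 5*u)
T = 155/4 (T = 3 - (-31 - 1*19/4) = 3 - (-31 - 19/4) = 3 - 1*(-143/4) = 3 + 143/4 = 155/4 ≈ 38.750)
(z(-2*6) + T)² = ((-25 + 5*(-2*6)) + 155/4)² = ((-25 + 5*(-12)) + 155/4)² = ((-25 - 60) + 155/4)² = (-85 + 155/4)² = (-185/4)² = 34225/16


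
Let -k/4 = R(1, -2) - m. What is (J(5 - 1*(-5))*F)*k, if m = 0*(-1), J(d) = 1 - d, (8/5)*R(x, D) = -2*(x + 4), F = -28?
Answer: 6300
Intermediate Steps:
R(x, D) = -5 - 5*x/4 (R(x, D) = 5*(-2*(x + 4))/8 = 5*(-2*(4 + x))/8 = 5*(-8 - 2*x)/8 = -5 - 5*x/4)
m = 0
k = 25 (k = -4*((-5 - 5/4*1) - 1*0) = -4*((-5 - 5/4) + 0) = -4*(-25/4 + 0) = -4*(-25/4) = 25)
(J(5 - 1*(-5))*F)*k = ((1 - (5 - 1*(-5)))*(-28))*25 = ((1 - (5 + 5))*(-28))*25 = ((1 - 1*10)*(-28))*25 = ((1 - 10)*(-28))*25 = -9*(-28)*25 = 252*25 = 6300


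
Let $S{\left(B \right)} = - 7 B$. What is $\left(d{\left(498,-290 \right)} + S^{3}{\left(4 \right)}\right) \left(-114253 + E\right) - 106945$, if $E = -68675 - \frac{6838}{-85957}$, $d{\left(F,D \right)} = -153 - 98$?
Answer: $\frac{349109341862009}{85957} \approx 4.0614 \cdot 10^{9}$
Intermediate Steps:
$d{\left(F,D \right)} = -251$
$E = - \frac{5903090137}{85957}$ ($E = -68675 - 6838 \left(- \frac{1}{85957}\right) = -68675 - - \frac{6838}{85957} = -68675 + \frac{6838}{85957} = - \frac{5903090137}{85957} \approx -68675.0$)
$\left(d{\left(498,-290 \right)} + S^{3}{\left(4 \right)}\right) \left(-114253 + E\right) - 106945 = \left(-251 + \left(\left(-7\right) 4\right)^{3}\right) \left(-114253 - \frac{5903090137}{85957}\right) - 106945 = \left(-251 + \left(-28\right)^{3}\right) \left(- \frac{15723935258}{85957}\right) - 106945 = \left(-251 - 21952\right) \left(- \frac{15723935258}{85957}\right) - 106945 = \left(-22203\right) \left(- \frac{15723935258}{85957}\right) - 106945 = \frac{349118534533374}{85957} - 106945 = \frac{349109341862009}{85957}$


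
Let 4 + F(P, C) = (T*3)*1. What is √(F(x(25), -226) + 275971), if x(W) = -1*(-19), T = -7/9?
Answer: √2483682/3 ≈ 525.32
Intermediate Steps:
T = -7/9 (T = -7*⅑ = -7/9 ≈ -0.77778)
x(W) = 19
F(P, C) = -19/3 (F(P, C) = -4 - 7/9*3*1 = -4 - 7/3*1 = -4 - 7/3 = -19/3)
√(F(x(25), -226) + 275971) = √(-19/3 + 275971) = √(827894/3) = √2483682/3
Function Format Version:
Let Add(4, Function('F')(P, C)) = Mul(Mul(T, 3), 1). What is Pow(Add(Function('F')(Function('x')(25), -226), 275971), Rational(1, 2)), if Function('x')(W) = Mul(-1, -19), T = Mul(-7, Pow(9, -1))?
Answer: Mul(Rational(1, 3), Pow(2483682, Rational(1, 2))) ≈ 525.32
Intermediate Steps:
T = Rational(-7, 9) (T = Mul(-7, Rational(1, 9)) = Rational(-7, 9) ≈ -0.77778)
Function('x')(W) = 19
Function('F')(P, C) = Rational(-19, 3) (Function('F')(P, C) = Add(-4, Mul(Mul(Rational(-7, 9), 3), 1)) = Add(-4, Mul(Rational(-7, 3), 1)) = Add(-4, Rational(-7, 3)) = Rational(-19, 3))
Pow(Add(Function('F')(Function('x')(25), -226), 275971), Rational(1, 2)) = Pow(Add(Rational(-19, 3), 275971), Rational(1, 2)) = Pow(Rational(827894, 3), Rational(1, 2)) = Mul(Rational(1, 3), Pow(2483682, Rational(1, 2)))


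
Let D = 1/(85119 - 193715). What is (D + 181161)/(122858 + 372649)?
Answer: 19673359955/53810078172 ≈ 0.36561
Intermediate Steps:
D = -1/108596 (D = 1/(-108596) = -1/108596 ≈ -9.2084e-6)
(D + 181161)/(122858 + 372649) = (-1/108596 + 181161)/(122858 + 372649) = (19673359955/108596)/495507 = (19673359955/108596)*(1/495507) = 19673359955/53810078172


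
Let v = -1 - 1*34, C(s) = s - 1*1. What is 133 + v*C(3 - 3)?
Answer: 168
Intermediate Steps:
C(s) = -1 + s (C(s) = s - 1 = -1 + s)
v = -35 (v = -1 - 34 = -35)
133 + v*C(3 - 3) = 133 - 35*(-1 + (3 - 3)) = 133 - 35*(-1 + 0) = 133 - 35*(-1) = 133 + 35 = 168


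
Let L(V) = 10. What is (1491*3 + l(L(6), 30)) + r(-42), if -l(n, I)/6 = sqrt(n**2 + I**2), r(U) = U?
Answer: 4431 - 60*sqrt(10) ≈ 4241.3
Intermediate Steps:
l(n, I) = -6*sqrt(I**2 + n**2) (l(n, I) = -6*sqrt(n**2 + I**2) = -6*sqrt(I**2 + n**2))
(1491*3 + l(L(6), 30)) + r(-42) = (1491*3 - 6*sqrt(30**2 + 10**2)) - 42 = (4473 - 6*sqrt(900 + 100)) - 42 = (4473 - 60*sqrt(10)) - 42 = 4431 - 60*sqrt(10)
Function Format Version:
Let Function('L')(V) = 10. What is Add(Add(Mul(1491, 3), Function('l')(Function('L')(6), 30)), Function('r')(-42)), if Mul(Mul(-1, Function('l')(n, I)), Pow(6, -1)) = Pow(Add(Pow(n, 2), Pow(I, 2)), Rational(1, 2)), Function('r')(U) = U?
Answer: Add(4431, Mul(-60, Pow(10, Rational(1, 2)))) ≈ 4241.3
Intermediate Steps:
Function('l')(n, I) = Mul(-6, Pow(Add(Pow(I, 2), Pow(n, 2)), Rational(1, 2))) (Function('l')(n, I) = Mul(-6, Pow(Add(Pow(n, 2), Pow(I, 2)), Rational(1, 2))) = Mul(-6, Pow(Add(Pow(I, 2), Pow(n, 2)), Rational(1, 2))))
Add(Add(Mul(1491, 3), Function('l')(Function('L')(6), 30)), Function('r')(-42)) = Add(Add(Mul(1491, 3), Mul(-6, Pow(Add(Pow(30, 2), Pow(10, 2)), Rational(1, 2)))), -42) = Add(Add(4473, Mul(-6, Pow(Add(900, 100), Rational(1, 2)))), -42) = Add(Add(4473, Mul(-6, Pow(1000, Rational(1, 2)))), -42) = Add(Add(4473, Mul(-6, Mul(10, Pow(10, Rational(1, 2))))), -42) = Add(Add(4473, Mul(-60, Pow(10, Rational(1, 2)))), -42) = Add(4431, Mul(-60, Pow(10, Rational(1, 2))))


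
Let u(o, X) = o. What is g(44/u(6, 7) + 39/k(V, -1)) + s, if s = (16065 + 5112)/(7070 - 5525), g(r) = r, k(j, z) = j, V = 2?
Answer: 125269/3090 ≈ 40.540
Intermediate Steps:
s = 7059/515 (s = 21177/1545 = 21177*(1/1545) = 7059/515 ≈ 13.707)
g(44/u(6, 7) + 39/k(V, -1)) + s = (44/6 + 39/2) + 7059/515 = (44*(⅙) + 39*(½)) + 7059/515 = (22/3 + 39/2) + 7059/515 = 161/6 + 7059/515 = 125269/3090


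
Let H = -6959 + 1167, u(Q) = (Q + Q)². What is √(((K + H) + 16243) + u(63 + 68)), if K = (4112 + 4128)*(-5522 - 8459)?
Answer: I*√115124345 ≈ 10730.0*I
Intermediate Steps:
u(Q) = 4*Q² (u(Q) = (2*Q)² = 4*Q²)
H = -5792
K = -115203440 (K = 8240*(-13981) = -115203440)
√(((K + H) + 16243) + u(63 + 68)) = √(((-115203440 - 5792) + 16243) + 4*(63 + 68)²) = √((-115209232 + 16243) + 4*131²) = √(-115192989 + 4*17161) = √(-115192989 + 68644) = √(-115124345) = I*√115124345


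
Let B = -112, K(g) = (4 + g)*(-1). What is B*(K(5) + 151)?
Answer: -15904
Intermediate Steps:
K(g) = -4 - g
B*(K(5) + 151) = -112*((-4 - 1*5) + 151) = -112*((-4 - 5) + 151) = -112*(-9 + 151) = -112*142 = -15904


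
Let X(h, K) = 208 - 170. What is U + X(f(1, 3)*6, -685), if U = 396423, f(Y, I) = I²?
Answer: 396461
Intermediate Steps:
X(h, K) = 38
U + X(f(1, 3)*6, -685) = 396423 + 38 = 396461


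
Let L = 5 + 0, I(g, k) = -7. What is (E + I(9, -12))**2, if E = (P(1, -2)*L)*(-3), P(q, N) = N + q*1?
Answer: 64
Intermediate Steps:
L = 5
P(q, N) = N + q
E = 15 (E = ((-2 + 1)*5)*(-3) = -1*5*(-3) = -5*(-3) = 15)
(E + I(9, -12))**2 = (15 - 7)**2 = 8**2 = 64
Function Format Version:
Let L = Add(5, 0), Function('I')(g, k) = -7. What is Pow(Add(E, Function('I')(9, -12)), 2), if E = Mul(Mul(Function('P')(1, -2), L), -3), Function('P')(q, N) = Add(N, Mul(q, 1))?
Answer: 64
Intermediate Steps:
L = 5
Function('P')(q, N) = Add(N, q)
E = 15 (E = Mul(Mul(Add(-2, 1), 5), -3) = Mul(Mul(-1, 5), -3) = Mul(-5, -3) = 15)
Pow(Add(E, Function('I')(9, -12)), 2) = Pow(Add(15, -7), 2) = Pow(8, 2) = 64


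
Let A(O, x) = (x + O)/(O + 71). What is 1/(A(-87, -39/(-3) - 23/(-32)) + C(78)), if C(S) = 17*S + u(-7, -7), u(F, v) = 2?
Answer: 512/682281 ≈ 0.00075042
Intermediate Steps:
C(S) = 2 + 17*S (C(S) = 17*S + 2 = 2 + 17*S)
A(O, x) = (O + x)/(71 + O)
1/(A(-87, -39/(-3) - 23/(-32)) + C(78)) = 1/((-87 + (-39/(-3) - 23/(-32)))/(71 - 87) + (2 + 17*78)) = 1/((-87 + (-39*(-⅓) - 23*(-1/32)))/(-16) + (2 + 1326)) = 1/(-(-87 + (13 + 23/32))/16 + 1328) = 1/(-(-87 + 439/32)/16 + 1328) = 1/(-1/16*(-2345/32) + 1328) = 1/(2345/512 + 1328) = 1/(682281/512) = 512/682281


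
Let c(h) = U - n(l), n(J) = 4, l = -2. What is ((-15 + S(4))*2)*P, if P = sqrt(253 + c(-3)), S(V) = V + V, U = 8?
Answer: -14*sqrt(257) ≈ -224.44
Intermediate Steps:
c(h) = 4 (c(h) = 8 - 1*4 = 8 - 4 = 4)
S(V) = 2*V
P = sqrt(257) (P = sqrt(253 + 4) = sqrt(257) ≈ 16.031)
((-15 + S(4))*2)*P = ((-15 + 2*4)*2)*sqrt(257) = ((-15 + 8)*2)*sqrt(257) = (-7*2)*sqrt(257) = -14*sqrt(257)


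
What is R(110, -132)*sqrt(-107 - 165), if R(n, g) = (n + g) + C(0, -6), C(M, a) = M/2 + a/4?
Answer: -94*I*sqrt(17) ≈ -387.57*I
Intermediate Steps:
C(M, a) = M/2 + a/4 (C(M, a) = M*(1/2) + a*(1/4) = M/2 + a/4)
R(n, g) = -3/2 + g + n (R(n, g) = (n + g) + ((1/2)*0 + (1/4)*(-6)) = (g + n) + (0 - 3/2) = (g + n) - 3/2 = -3/2 + g + n)
R(110, -132)*sqrt(-107 - 165) = (-3/2 - 132 + 110)*sqrt(-107 - 165) = -94*I*sqrt(17)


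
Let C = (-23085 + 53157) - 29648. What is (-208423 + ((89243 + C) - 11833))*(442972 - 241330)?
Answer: -26332227138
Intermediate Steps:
C = 424 (C = 30072 - 29648 = 424)
(-208423 + ((89243 + C) - 11833))*(442972 - 241330) = (-208423 + ((89243 + 424) - 11833))*(442972 - 241330) = (-208423 + (89667 - 11833))*201642 = (-208423 + 77834)*201642 = -130589*201642 = -26332227138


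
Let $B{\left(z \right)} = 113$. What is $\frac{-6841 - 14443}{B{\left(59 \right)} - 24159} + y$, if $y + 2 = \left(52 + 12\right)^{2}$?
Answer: $\frac{49232804}{12023} \approx 4094.9$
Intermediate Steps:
$y = 4094$ ($y = -2 + \left(52 + 12\right)^{2} = -2 + 64^{2} = -2 + 4096 = 4094$)
$\frac{-6841 - 14443}{B{\left(59 \right)} - 24159} + y = \frac{-6841 - 14443}{113 - 24159} + 4094 = - \frac{21284}{-24046} + 4094 = \left(-21284\right) \left(- \frac{1}{24046}\right) + 4094 = \frac{10642}{12023} + 4094 = \frac{49232804}{12023}$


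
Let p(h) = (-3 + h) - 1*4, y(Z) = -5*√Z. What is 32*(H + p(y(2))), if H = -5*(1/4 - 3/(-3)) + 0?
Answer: -424 - 160*√2 ≈ -650.27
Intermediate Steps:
p(h) = -7 + h (p(h) = (-3 + h) - 4 = -7 + h)
H = -25/4 (H = -5*(1*(¼) - 3*(-⅓)) + 0 = -5*(¼ + 1) + 0 = -5*5/4 + 0 = -25/4 + 0 = -25/4 ≈ -6.2500)
32*(H + p(y(2))) = 32*(-25/4 + (-7 - 5*√2)) = 32*(-53/4 - 5*√2) = -424 - 160*√2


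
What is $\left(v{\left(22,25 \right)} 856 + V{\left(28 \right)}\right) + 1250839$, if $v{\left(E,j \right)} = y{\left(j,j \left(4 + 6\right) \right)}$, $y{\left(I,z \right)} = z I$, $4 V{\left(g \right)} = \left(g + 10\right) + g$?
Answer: $\frac{13201711}{2} \approx 6.6009 \cdot 10^{6}$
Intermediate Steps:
$V{\left(g \right)} = \frac{5}{2} + \frac{g}{2}$ ($V{\left(g \right)} = \frac{\left(g + 10\right) + g}{4} = \frac{\left(10 + g\right) + g}{4} = \frac{10 + 2 g}{4} = \frac{5}{2} + \frac{g}{2}$)
$y{\left(I,z \right)} = I z$
$v{\left(E,j \right)} = 10 j^{2}$ ($v{\left(E,j \right)} = j j \left(4 + 6\right) = j j 10 = j 10 j = 10 j^{2}$)
$\left(v{\left(22,25 \right)} 856 + V{\left(28 \right)}\right) + 1250839 = \left(10 \cdot 25^{2} \cdot 856 + \left(\frac{5}{2} + \frac{1}{2} \cdot 28\right)\right) + 1250839 = \left(10 \cdot 625 \cdot 856 + \left(\frac{5}{2} + 14\right)\right) + 1250839 = \left(6250 \cdot 856 + \frac{33}{2}\right) + 1250839 = \left(5350000 + \frac{33}{2}\right) + 1250839 = \frac{10700033}{2} + 1250839 = \frac{13201711}{2}$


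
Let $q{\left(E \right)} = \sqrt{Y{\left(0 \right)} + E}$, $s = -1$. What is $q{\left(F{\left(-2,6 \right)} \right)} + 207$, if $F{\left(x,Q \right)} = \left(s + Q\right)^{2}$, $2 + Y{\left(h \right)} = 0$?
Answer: $207 + \sqrt{23} \approx 211.8$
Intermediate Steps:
$Y{\left(h \right)} = -2$ ($Y{\left(h \right)} = -2 + 0 = -2$)
$F{\left(x,Q \right)} = \left(-1 + Q\right)^{2}$
$q{\left(E \right)} = \sqrt{-2 + E}$
$q{\left(F{\left(-2,6 \right)} \right)} + 207 = \sqrt{-2 + \left(-1 + 6\right)^{2}} + 207 = \sqrt{-2 + 5^{2}} + 207 = \sqrt{-2 + 25} + 207 = \sqrt{23} + 207 = 207 + \sqrt{23}$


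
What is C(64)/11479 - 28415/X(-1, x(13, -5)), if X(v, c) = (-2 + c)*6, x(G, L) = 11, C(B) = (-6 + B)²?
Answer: -325994129/619866 ≈ -525.91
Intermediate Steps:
X(v, c) = -12 + 6*c
C(64)/11479 - 28415/X(-1, x(13, -5)) = (-6 + 64)²/11479 - 28415/(-12 + 6*11) = 58²*(1/11479) - 28415/(-12 + 66) = 3364*(1/11479) - 28415/54 = 3364/11479 - 28415*1/54 = 3364/11479 - 28415/54 = -325994129/619866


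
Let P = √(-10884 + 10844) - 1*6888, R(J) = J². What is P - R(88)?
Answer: -14632 + 2*I*√10 ≈ -14632.0 + 6.3246*I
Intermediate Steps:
P = -6888 + 2*I*√10 (P = √(-40) - 6888 = 2*I*√10 - 6888 = -6888 + 2*I*√10 ≈ -6888.0 + 6.3246*I)
P - R(88) = (-6888 + 2*I*√10) - 1*88² = (-6888 + 2*I*√10) - 1*7744 = (-6888 + 2*I*√10) - 7744 = -14632 + 2*I*√10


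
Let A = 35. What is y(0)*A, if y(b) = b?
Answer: 0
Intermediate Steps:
y(0)*A = 0*35 = 0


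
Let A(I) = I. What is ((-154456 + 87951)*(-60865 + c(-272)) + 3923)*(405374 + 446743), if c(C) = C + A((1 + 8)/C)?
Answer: 942382493380238757/272 ≈ 3.4646e+15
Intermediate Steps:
c(C) = C + 9/C (c(C) = C + (1 + 8)/C = C + 9/C)
((-154456 + 87951)*(-60865 + c(-272)) + 3923)*(405374 + 446743) = ((-154456 + 87951)*(-60865 + (-272 + 9/(-272))) + 3923)*(405374 + 446743) = (-66505*(-60865 + (-272 + 9*(-1/272))) + 3923)*852117 = (-66505*(-60865 + (-272 - 9/272)) + 3923)*852117 = (-66505*(-60865 - 73993/272) + 3923)*852117 = (-66505*(-16629273/272) + 3923)*852117 = (1105929800865/272 + 3923)*852117 = (1105930867921/272)*852117 = 942382493380238757/272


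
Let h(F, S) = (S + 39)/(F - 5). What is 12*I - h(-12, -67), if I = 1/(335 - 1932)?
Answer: -44920/27149 ≈ -1.6546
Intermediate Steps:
h(F, S) = (39 + S)/(-5 + F)
I = -1/1597 (I = 1/(-1597) = -1/1597 ≈ -0.00062617)
12*I - h(-12, -67) = 12*(-1/1597) - (39 - 67)/(-5 - 12) = -12/1597 - (-28)/(-17) = -12/1597 - (-1)*(-28)/17 = -12/1597 - 1*28/17 = -12/1597 - 28/17 = -44920/27149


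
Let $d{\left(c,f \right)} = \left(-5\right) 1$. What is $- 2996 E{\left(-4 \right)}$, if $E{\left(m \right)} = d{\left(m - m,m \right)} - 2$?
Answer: $20972$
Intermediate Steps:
$d{\left(c,f \right)} = -5$
$E{\left(m \right)} = -7$ ($E{\left(m \right)} = -5 - 2 = -7$)
$- 2996 E{\left(-4 \right)} = \left(-2996\right) \left(-7\right) = 20972$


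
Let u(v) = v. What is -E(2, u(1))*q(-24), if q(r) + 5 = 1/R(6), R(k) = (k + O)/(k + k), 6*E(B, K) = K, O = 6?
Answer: ⅔ ≈ 0.66667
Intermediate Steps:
E(B, K) = K/6
R(k) = (6 + k)/(2*k) (R(k) = (k + 6)/(k + k) = (6 + k)/((2*k)) = (6 + k)*(1/(2*k)) = (6 + k)/(2*k))
q(r) = -4 (q(r) = -5 + 1/((½)*(6 + 6)/6) = -5 + 1/((½)*(⅙)*12) = -5 + 1/1 = -5 + 1 = -4)
-E(2, u(1))*q(-24) = -(⅙)*1*(-4) = -(-4)/6 = -1*(-⅔) = ⅔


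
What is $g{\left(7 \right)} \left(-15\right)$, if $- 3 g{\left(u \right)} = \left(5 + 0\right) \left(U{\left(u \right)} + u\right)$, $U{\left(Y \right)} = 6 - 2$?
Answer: $275$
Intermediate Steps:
$U{\left(Y \right)} = 4$
$g{\left(u \right)} = - \frac{20}{3} - \frac{5 u}{3}$ ($g{\left(u \right)} = - \frac{\left(5 + 0\right) \left(4 + u\right)}{3} = - \frac{5 \left(4 + u\right)}{3} = - \frac{20 + 5 u}{3} = - \frac{20}{3} - \frac{5 u}{3}$)
$g{\left(7 \right)} \left(-15\right) = \left(- \frac{20}{3} - \frac{35}{3}\right) \left(-15\right) = \left(- \frac{55}{3}\right) \left(-15\right) = 275$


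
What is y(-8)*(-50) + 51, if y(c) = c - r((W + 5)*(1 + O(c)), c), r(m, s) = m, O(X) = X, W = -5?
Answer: 451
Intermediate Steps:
y(c) = c (y(c) = c - (-5 + 5)*(1 + c) = c - 0*(1 + c) = c - 1*0 = c + 0 = c)
y(-8)*(-50) + 51 = -8*(-50) + 51 = 400 + 51 = 451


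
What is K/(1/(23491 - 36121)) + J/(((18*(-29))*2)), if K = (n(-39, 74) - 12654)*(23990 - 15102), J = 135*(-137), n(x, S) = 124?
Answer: 163161036933255/116 ≈ 1.4066e+12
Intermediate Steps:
J = -18495
K = -111366640 (K = (124 - 12654)*(23990 - 15102) = -12530*8888 = -111366640)
K/(1/(23491 - 36121)) + J/(((18*(-29))*2)) = -111366640/(1/(23491 - 36121)) - 18495/((18*(-29))*2) = -111366640/(1/(-12630)) - 18495/((-522*2)) = -111366640/(-1/12630) - 18495/(-1044) = -111366640*(-12630) - 18495*(-1/1044) = 1406560663200 + 2055/116 = 163161036933255/116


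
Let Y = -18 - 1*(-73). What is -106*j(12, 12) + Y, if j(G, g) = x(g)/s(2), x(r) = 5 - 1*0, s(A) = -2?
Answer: 320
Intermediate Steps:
x(r) = 5 (x(r) = 5 + 0 = 5)
j(G, g) = -5/2 (j(G, g) = 5/(-2) = 5*(-1/2) = -5/2)
Y = 55 (Y = -18 + 73 = 55)
-106*j(12, 12) + Y = -106*(-5/2) + 55 = 265 + 55 = 320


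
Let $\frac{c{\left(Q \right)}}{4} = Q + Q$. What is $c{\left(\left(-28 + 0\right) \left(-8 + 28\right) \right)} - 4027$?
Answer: $-8507$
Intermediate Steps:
$c{\left(Q \right)} = 8 Q$ ($c{\left(Q \right)} = 4 \left(Q + Q\right) = 4 \cdot 2 Q = 8 Q$)
$c{\left(\left(-28 + 0\right) \left(-8 + 28\right) \right)} - 4027 = 8 \left(-28 + 0\right) \left(-8 + 28\right) - 4027 = 8 \left(\left(-28\right) 20\right) - 4027 = 8 \left(-560\right) - 4027 = -4480 - 4027 = -8507$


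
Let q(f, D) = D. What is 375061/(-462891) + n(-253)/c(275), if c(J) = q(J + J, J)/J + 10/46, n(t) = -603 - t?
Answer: -266912447/925782 ≈ -288.31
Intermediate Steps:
c(J) = 28/23 (c(J) = J/J + 10/46 = 1 + 10*(1/46) = 1 + 5/23 = 28/23)
375061/(-462891) + n(-253)/c(275) = 375061/(-462891) + (-603 - 1*(-253))/(28/23) = 375061*(-1/462891) + (-603 + 253)*(23/28) = -375061/462891 - 350*23/28 = -375061/462891 - 575/2 = -266912447/925782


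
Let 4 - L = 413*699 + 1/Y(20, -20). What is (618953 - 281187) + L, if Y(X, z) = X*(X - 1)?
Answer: 18651539/380 ≈ 49083.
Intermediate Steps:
Y(X, z) = X*(-1 + X)
L = -109699541/380 (L = 4 - (413*699 + 1/(20*(-1 + 20))) = 4 - (288687 + 1/(20*19)) = 4 - (288687 + 1/380) = 4 - 1*109701061/380 = 4 - 109701061/380 = -109699541/380 ≈ -2.8868e+5)
(618953 - 281187) + L = (618953 - 281187) - 109699541/380 = 337766 - 109699541/380 = 18651539/380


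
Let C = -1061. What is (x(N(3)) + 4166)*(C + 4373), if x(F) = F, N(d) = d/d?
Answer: 13801104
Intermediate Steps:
N(d) = 1
(x(N(3)) + 4166)*(C + 4373) = (1 + 4166)*(-1061 + 4373) = 4167*3312 = 13801104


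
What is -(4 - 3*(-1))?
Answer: -7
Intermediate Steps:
-(4 - 3*(-1)) = -(4 + 3) = -1*7 = -7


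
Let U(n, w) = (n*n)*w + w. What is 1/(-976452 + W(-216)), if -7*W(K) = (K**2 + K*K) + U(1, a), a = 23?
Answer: -7/6928522 ≈ -1.0103e-6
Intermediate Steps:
U(n, w) = w + w*n**2 (U(n, w) = n**2*w + w = w*n**2 + w = w + w*n**2)
W(K) = -46/7 - 2*K**2/7 (W(K) = -((K**2 + K*K) + 23*(1 + 1**2))/7 = -((K**2 + K**2) + 23*(1 + 1))/7 = -(2*K**2 + 23*2)/7 = -(2*K**2 + 46)/7 = -(46 + 2*K**2)/7 = -46/7 - 2*K**2/7)
1/(-976452 + W(-216)) = 1/(-976452 + (-46/7 - 2/7*(-216)**2)) = 1/(-976452 + (-46/7 - 2/7*46656)) = 1/(-976452 + (-46/7 - 93312/7)) = 1/(-976452 - 93358/7) = 1/(-6928522/7) = -7/6928522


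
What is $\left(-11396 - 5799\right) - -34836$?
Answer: $17641$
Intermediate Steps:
$\left(-11396 - 5799\right) - -34836 = -17195 + 34836 = 17641$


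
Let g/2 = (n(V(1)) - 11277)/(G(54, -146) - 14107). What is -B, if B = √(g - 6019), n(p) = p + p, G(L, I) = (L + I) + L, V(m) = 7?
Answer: -I*√1203969059205/14145 ≈ -77.572*I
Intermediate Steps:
G(L, I) = I + 2*L (G(L, I) = (I + L) + L = I + 2*L)
n(p) = 2*p
g = 22526/14145 (g = 2*((2*7 - 11277)/((-146 + 2*54) - 14107)) = 2*((14 - 11277)/((-146 + 108) - 14107)) = 2*(-11263/(-38 - 14107)) = 2*(-11263/(-14145)) = 2*(-11263*(-1/14145)) = 2*(11263/14145) = 22526/14145 ≈ 1.5925)
B = I*√1203969059205/14145 (B = √(22526/14145 - 6019) = √(-85116229/14145) = I*√1203969059205/14145 ≈ 77.572*I)
-B = -I*√1203969059205/14145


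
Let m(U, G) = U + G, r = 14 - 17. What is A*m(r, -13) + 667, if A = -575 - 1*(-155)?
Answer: 7387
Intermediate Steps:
A = -420 (A = -575 + 155 = -420)
r = -3
m(U, G) = G + U
A*m(r, -13) + 667 = -420*(-13 - 3) + 667 = -420*(-16) + 667 = 6720 + 667 = 7387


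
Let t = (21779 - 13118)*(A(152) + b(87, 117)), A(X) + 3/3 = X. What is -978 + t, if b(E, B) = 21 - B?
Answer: 475377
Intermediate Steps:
A(X) = -1 + X
t = 476355 (t = (21779 - 13118)*((-1 + 152) + (21 - 1*117)) = 8661*(151 + (21 - 117)) = 8661*(151 - 96) = 8661*55 = 476355)
-978 + t = -978 + 476355 = 475377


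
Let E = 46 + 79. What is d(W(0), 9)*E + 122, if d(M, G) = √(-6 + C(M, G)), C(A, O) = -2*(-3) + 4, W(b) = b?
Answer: 372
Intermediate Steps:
C(A, O) = 10 (C(A, O) = 6 + 4 = 10)
E = 125
d(M, G) = 2 (d(M, G) = √(-6 + 10) = √4 = 2)
d(W(0), 9)*E + 122 = 2*125 + 122 = 250 + 122 = 372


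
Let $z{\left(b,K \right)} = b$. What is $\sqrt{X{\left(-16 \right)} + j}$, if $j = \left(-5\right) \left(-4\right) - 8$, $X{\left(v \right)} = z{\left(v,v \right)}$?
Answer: $2 i \approx 2.0 i$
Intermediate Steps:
$X{\left(v \right)} = v$
$j = 12$ ($j = 20 - 8 = 12$)
$\sqrt{X{\left(-16 \right)} + j} = \sqrt{-16 + 12} = \sqrt{-4} = 2 i$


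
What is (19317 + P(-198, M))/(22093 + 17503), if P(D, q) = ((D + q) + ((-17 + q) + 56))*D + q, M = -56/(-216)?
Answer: 342202/267273 ≈ 1.2803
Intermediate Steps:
M = 7/27 (M = -56*(-1/216) = 7/27 ≈ 0.25926)
P(D, q) = q + D*(39 + D + 2*q) (P(D, q) = ((D + q) + (39 + q))*D + q = (39 + D + 2*q)*D + q = D*(39 + D + 2*q) + q = q + D*(39 + D + 2*q))
(19317 + P(-198, M))/(22093 + 17503) = (19317 + (7/27 + (-198)**2 + 39*(-198) + 2*(-198)*(7/27)))/(22093 + 17503) = (19317 + (7/27 + 39204 - 7722 - 308/3))/39596 = (19317 + 847249/27)*(1/39596) = (1368808/27)*(1/39596) = 342202/267273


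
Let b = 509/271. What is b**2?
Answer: 259081/73441 ≈ 3.5277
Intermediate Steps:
b = 509/271 (b = 509*(1/271) = 509/271 ≈ 1.8782)
b**2 = (509/271)**2 = 259081/73441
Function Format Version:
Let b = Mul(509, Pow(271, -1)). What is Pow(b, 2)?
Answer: Rational(259081, 73441) ≈ 3.5277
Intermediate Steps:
b = Rational(509, 271) (b = Mul(509, Rational(1, 271)) = Rational(509, 271) ≈ 1.8782)
Pow(b, 2) = Pow(Rational(509, 271), 2) = Rational(259081, 73441)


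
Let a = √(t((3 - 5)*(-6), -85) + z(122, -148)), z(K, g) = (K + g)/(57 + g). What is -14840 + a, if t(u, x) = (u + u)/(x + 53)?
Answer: -14840 + I*√91/14 ≈ -14840.0 + 0.68139*I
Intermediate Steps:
z(K, g) = (K + g)/(57 + g)
t(u, x) = 2*u/(53 + x) (t(u, x) = (2*u)/(53 + x) = 2*u/(53 + x))
a = I*√91/14 (a = √(2*((3 - 5)*(-6))/(53 - 85) + (122 - 148)/(57 - 148)) = √(2*(-2*(-6))/(-32) - 26/(-91)) = √(2*12*(-1/32) - 1/91*(-26)) = √(-¾ + 2/7) = √(-13/28) = I*√91/14 ≈ 0.68139*I)
-14840 + a = -14840 + I*√91/14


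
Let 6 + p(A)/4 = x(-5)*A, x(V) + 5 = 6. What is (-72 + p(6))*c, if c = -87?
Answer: 6264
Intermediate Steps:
x(V) = 1 (x(V) = -5 + 6 = 1)
p(A) = -24 + 4*A (p(A) = -24 + 4*(1*A) = -24 + 4*A)
(-72 + p(6))*c = (-72 + (-24 + 4*6))*(-87) = (-72 + (-24 + 24))*(-87) = (-72 + 0)*(-87) = -72*(-87) = 6264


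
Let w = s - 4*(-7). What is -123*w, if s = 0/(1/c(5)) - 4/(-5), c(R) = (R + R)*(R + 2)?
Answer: -17712/5 ≈ -3542.4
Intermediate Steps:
c(R) = 2*R*(2 + R) (c(R) = (2*R)*(2 + R) = 2*R*(2 + R))
s = ⅘ (s = 0/(1/(2*5*(2 + 5))) - 4/(-5) = 0/(1/(2*5*7)) - 4*(-⅕) = 0/(1/70) + ⅘ = 0*70 + ⅘ = 0 + ⅘ = ⅘ ≈ 0.80000)
w = 144/5 (w = ⅘ - 4*(-7) = ⅘ + 28 = 144/5 ≈ 28.800)
-123*w = -123*144/5 = -17712/5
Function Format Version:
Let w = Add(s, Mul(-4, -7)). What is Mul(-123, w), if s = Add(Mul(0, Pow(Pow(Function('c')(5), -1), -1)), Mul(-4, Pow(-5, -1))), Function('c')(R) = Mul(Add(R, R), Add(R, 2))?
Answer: Rational(-17712, 5) ≈ -3542.4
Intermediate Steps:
Function('c')(R) = Mul(2, R, Add(2, R)) (Function('c')(R) = Mul(Mul(2, R), Add(2, R)) = Mul(2, R, Add(2, R)))
s = Rational(4, 5) (s = Add(Mul(0, Pow(Pow(Mul(2, 5, Add(2, 5)), -1), -1)), Mul(-4, Pow(-5, -1))) = Add(Mul(0, Pow(Pow(Mul(2, 5, 7), -1), -1)), Mul(-4, Rational(-1, 5))) = Add(Mul(0, Pow(Pow(70, -1), -1)), Rational(4, 5)) = Add(Mul(0, Pow(Rational(1, 70), -1)), Rational(4, 5)) = Add(Mul(0, 70), Rational(4, 5)) = Add(0, Rational(4, 5)) = Rational(4, 5) ≈ 0.80000)
w = Rational(144, 5) (w = Add(Rational(4, 5), Mul(-4, -7)) = Add(Rational(4, 5), 28) = Rational(144, 5) ≈ 28.800)
Mul(-123, w) = Mul(-123, Rational(144, 5)) = Rational(-17712, 5)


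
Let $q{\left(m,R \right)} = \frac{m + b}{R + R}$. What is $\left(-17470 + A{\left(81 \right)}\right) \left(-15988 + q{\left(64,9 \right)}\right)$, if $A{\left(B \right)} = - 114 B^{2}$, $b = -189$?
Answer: $\frac{110186229208}{9} \approx 1.2243 \cdot 10^{10}$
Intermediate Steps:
$q{\left(m,R \right)} = \frac{-189 + m}{2 R}$ ($q{\left(m,R \right)} = \frac{m - 189}{R + R} = \frac{-189 + m}{2 R}$)
$\left(-17470 + A{\left(81 \right)}\right) \left(-15988 + q{\left(64,9 \right)}\right) = \left(-17470 - 114 \cdot 81^{2}\right) \left(-15988 + \frac{-189 + 64}{2 \cdot 9}\right) = \left(-17470 - 747954\right) \left(-15988 + \frac{1}{2} \cdot \frac{1}{9} \left(-125\right)\right) = \left(-17470 - 747954\right) \left(-15988 - \frac{125}{18}\right) = \left(-765424\right) \left(- \frac{287909}{18}\right) = \frac{110186229208}{9}$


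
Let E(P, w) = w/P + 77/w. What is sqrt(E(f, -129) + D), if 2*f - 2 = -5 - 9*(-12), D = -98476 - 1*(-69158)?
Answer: I*sqrt(597716283885)/4515 ≈ 171.23*I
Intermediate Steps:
D = -29318 (D = -98476 + 69158 = -29318)
f = 105/2 (f = 1 + (-5 - 9*(-12))/2 = 1 + (-5 + 108)/2 = 1 + (1/2)*103 = 1 + 103/2 = 105/2 ≈ 52.500)
E(P, w) = 77/w + w/P
sqrt(E(f, -129) + D) = sqrt((77/(-129) - 129/105/2) - 29318) = sqrt((77*(-1/129) - 129*2/105) - 29318) = sqrt((-77/129 - 86/35) - 29318) = sqrt(-13789/4515 - 29318) = sqrt(-132384559/4515) = I*sqrt(597716283885)/4515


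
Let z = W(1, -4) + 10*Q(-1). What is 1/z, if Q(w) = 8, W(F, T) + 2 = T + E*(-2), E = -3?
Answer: 1/80 ≈ 0.012500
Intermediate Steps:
W(F, T) = 4 + T (W(F, T) = -2 + (T - 3*(-2)) = -2 + (T + 6) = -2 + (6 + T) = 4 + T)
z = 80 (z = (4 - 4) + 10*8 = 0 + 80 = 80)
1/z = 1/80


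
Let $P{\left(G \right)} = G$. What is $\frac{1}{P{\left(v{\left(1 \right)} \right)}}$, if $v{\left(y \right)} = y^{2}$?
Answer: $1$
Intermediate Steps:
$\frac{1}{P{\left(v{\left(1 \right)} \right)}} = \frac{1}{1^{2}} = 1^{-1} = 1$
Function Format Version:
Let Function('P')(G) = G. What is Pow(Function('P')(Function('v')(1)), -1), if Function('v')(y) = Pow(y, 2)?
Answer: 1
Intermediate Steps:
Pow(Function('P')(Function('v')(1)), -1) = Pow(Pow(1, 2), -1) = Pow(1, -1) = 1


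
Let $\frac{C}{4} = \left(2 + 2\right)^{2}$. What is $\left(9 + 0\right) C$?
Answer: $576$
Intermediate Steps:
$C = 64$ ($C = 4 \left(2 + 2\right)^{2} = 4 \cdot 4^{2} = 4 \cdot 16 = 64$)
$\left(9 + 0\right) C = \left(9 + 0\right) 64 = 9 \cdot 64 = 576$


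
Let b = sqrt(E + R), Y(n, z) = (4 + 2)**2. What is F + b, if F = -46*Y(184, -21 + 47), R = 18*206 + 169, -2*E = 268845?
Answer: -1656 + I*sqrt(522182)/2 ≈ -1656.0 + 361.31*I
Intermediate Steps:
Y(n, z) = 36 (Y(n, z) = 6**2 = 36)
E = -268845/2 (E = -1/2*268845 = -268845/2 ≈ -1.3442e+5)
R = 3877 (R = 3708 + 169 = 3877)
F = -1656 (F = -46*36 = -1656)
b = I*sqrt(522182)/2 (b = sqrt(-268845/2 + 3877) = sqrt(-261091/2) = I*sqrt(522182)/2 ≈ 361.31*I)
F + b = -1656 + I*sqrt(522182)/2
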